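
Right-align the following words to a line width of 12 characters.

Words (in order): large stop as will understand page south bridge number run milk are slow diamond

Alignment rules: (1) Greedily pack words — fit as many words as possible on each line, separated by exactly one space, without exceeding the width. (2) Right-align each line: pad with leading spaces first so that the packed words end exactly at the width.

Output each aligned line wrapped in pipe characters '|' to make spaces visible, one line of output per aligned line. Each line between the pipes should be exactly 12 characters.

Answer: |  large stop|
|     as will|
|  understand|
|  page south|
|      bridge|
|  number run|
|    milk are|
|slow diamond|

Derivation:
Line 1: ['large', 'stop'] (min_width=10, slack=2)
Line 2: ['as', 'will'] (min_width=7, slack=5)
Line 3: ['understand'] (min_width=10, slack=2)
Line 4: ['page', 'south'] (min_width=10, slack=2)
Line 5: ['bridge'] (min_width=6, slack=6)
Line 6: ['number', 'run'] (min_width=10, slack=2)
Line 7: ['milk', 'are'] (min_width=8, slack=4)
Line 8: ['slow', 'diamond'] (min_width=12, slack=0)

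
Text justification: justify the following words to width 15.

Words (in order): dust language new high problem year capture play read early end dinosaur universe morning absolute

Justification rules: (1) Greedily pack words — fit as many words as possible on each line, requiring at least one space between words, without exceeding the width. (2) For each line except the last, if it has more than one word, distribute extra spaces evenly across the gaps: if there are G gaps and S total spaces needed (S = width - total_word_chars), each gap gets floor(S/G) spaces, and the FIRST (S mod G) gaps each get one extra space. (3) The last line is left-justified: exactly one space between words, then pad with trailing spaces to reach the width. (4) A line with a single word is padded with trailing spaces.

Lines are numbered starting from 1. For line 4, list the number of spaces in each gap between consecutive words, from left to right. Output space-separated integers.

Answer: 4

Derivation:
Line 1: ['dust', 'language'] (min_width=13, slack=2)
Line 2: ['new', 'high'] (min_width=8, slack=7)
Line 3: ['problem', 'year'] (min_width=12, slack=3)
Line 4: ['capture', 'play'] (min_width=12, slack=3)
Line 5: ['read', 'early', 'end'] (min_width=14, slack=1)
Line 6: ['dinosaur'] (min_width=8, slack=7)
Line 7: ['universe'] (min_width=8, slack=7)
Line 8: ['morning'] (min_width=7, slack=8)
Line 9: ['absolute'] (min_width=8, slack=7)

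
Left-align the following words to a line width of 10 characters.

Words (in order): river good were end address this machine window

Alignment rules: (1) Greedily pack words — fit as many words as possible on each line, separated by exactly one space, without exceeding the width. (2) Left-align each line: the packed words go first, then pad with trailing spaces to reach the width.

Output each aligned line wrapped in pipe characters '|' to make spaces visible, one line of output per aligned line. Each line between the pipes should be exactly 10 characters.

Answer: |river good|
|were end  |
|address   |
|this      |
|machine   |
|window    |

Derivation:
Line 1: ['river', 'good'] (min_width=10, slack=0)
Line 2: ['were', 'end'] (min_width=8, slack=2)
Line 3: ['address'] (min_width=7, slack=3)
Line 4: ['this'] (min_width=4, slack=6)
Line 5: ['machine'] (min_width=7, slack=3)
Line 6: ['window'] (min_width=6, slack=4)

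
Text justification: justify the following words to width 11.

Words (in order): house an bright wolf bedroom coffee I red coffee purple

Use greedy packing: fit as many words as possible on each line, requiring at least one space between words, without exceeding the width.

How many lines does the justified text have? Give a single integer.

Answer: 6

Derivation:
Line 1: ['house', 'an'] (min_width=8, slack=3)
Line 2: ['bright', 'wolf'] (min_width=11, slack=0)
Line 3: ['bedroom'] (min_width=7, slack=4)
Line 4: ['coffee', 'I'] (min_width=8, slack=3)
Line 5: ['red', 'coffee'] (min_width=10, slack=1)
Line 6: ['purple'] (min_width=6, slack=5)
Total lines: 6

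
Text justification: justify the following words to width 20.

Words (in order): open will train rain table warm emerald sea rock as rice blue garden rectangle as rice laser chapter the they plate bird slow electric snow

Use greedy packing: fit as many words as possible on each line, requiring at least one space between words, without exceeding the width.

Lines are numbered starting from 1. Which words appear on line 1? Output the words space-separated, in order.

Answer: open will train rain

Derivation:
Line 1: ['open', 'will', 'train', 'rain'] (min_width=20, slack=0)
Line 2: ['table', 'warm', 'emerald'] (min_width=18, slack=2)
Line 3: ['sea', 'rock', 'as', 'rice'] (min_width=16, slack=4)
Line 4: ['blue', 'garden'] (min_width=11, slack=9)
Line 5: ['rectangle', 'as', 'rice'] (min_width=17, slack=3)
Line 6: ['laser', 'chapter', 'the'] (min_width=17, slack=3)
Line 7: ['they', 'plate', 'bird', 'slow'] (min_width=20, slack=0)
Line 8: ['electric', 'snow'] (min_width=13, slack=7)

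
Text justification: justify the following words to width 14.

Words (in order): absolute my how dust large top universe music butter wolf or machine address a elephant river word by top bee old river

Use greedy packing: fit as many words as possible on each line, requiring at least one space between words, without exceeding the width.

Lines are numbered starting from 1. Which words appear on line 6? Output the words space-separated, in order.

Line 1: ['absolute', 'my'] (min_width=11, slack=3)
Line 2: ['how', 'dust', 'large'] (min_width=14, slack=0)
Line 3: ['top', 'universe'] (min_width=12, slack=2)
Line 4: ['music', 'butter'] (min_width=12, slack=2)
Line 5: ['wolf', 'or'] (min_width=7, slack=7)
Line 6: ['machine'] (min_width=7, slack=7)
Line 7: ['address', 'a'] (min_width=9, slack=5)
Line 8: ['elephant', 'river'] (min_width=14, slack=0)
Line 9: ['word', 'by', 'top'] (min_width=11, slack=3)
Line 10: ['bee', 'old', 'river'] (min_width=13, slack=1)

Answer: machine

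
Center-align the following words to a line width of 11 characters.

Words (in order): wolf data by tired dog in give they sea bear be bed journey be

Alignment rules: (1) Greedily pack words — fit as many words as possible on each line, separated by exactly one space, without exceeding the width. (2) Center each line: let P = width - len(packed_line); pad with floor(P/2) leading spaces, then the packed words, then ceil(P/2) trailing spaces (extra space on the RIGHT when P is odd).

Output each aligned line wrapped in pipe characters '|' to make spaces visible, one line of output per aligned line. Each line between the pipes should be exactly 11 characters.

Answer: | wolf data |
| by tired  |
|dog in give|
| they sea  |
|bear be bed|
|journey be |

Derivation:
Line 1: ['wolf', 'data'] (min_width=9, slack=2)
Line 2: ['by', 'tired'] (min_width=8, slack=3)
Line 3: ['dog', 'in', 'give'] (min_width=11, slack=0)
Line 4: ['they', 'sea'] (min_width=8, slack=3)
Line 5: ['bear', 'be', 'bed'] (min_width=11, slack=0)
Line 6: ['journey', 'be'] (min_width=10, slack=1)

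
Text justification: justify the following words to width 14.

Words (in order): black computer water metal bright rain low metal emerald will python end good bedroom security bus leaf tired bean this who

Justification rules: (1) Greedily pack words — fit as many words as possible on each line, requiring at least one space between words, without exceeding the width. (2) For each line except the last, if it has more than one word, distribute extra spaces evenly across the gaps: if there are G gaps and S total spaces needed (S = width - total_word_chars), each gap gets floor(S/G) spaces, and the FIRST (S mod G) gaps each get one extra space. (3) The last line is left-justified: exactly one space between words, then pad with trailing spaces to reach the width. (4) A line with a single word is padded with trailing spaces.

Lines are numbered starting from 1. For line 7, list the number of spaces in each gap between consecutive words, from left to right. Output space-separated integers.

Line 1: ['black', 'computer'] (min_width=14, slack=0)
Line 2: ['water', 'metal'] (min_width=11, slack=3)
Line 3: ['bright', 'rain'] (min_width=11, slack=3)
Line 4: ['low', 'metal'] (min_width=9, slack=5)
Line 5: ['emerald', 'will'] (min_width=12, slack=2)
Line 6: ['python', 'end'] (min_width=10, slack=4)
Line 7: ['good', 'bedroom'] (min_width=12, slack=2)
Line 8: ['security', 'bus'] (min_width=12, slack=2)
Line 9: ['leaf', 'tired'] (min_width=10, slack=4)
Line 10: ['bean', 'this', 'who'] (min_width=13, slack=1)

Answer: 3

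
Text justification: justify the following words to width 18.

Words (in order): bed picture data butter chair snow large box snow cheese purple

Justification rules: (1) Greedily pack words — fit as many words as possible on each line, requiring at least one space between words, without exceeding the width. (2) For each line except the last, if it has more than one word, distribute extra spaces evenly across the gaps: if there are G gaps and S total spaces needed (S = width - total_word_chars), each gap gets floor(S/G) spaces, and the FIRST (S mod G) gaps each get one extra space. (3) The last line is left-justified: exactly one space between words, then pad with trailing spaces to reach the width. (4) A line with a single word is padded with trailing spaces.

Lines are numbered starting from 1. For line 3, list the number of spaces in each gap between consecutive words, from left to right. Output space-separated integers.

Answer: 3 3

Derivation:
Line 1: ['bed', 'picture', 'data'] (min_width=16, slack=2)
Line 2: ['butter', 'chair', 'snow'] (min_width=17, slack=1)
Line 3: ['large', 'box', 'snow'] (min_width=14, slack=4)
Line 4: ['cheese', 'purple'] (min_width=13, slack=5)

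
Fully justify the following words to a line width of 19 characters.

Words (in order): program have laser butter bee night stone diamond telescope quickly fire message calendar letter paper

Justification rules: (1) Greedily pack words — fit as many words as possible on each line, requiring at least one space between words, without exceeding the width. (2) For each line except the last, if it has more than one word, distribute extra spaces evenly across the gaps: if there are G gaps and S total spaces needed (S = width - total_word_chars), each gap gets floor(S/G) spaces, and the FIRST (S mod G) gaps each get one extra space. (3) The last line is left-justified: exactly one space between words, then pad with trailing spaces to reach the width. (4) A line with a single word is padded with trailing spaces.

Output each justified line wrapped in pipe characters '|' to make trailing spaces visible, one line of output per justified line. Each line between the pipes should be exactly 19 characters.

Line 1: ['program', 'have', 'laser'] (min_width=18, slack=1)
Line 2: ['butter', 'bee', 'night'] (min_width=16, slack=3)
Line 3: ['stone', 'diamond'] (min_width=13, slack=6)
Line 4: ['telescope', 'quickly'] (min_width=17, slack=2)
Line 5: ['fire', 'message'] (min_width=12, slack=7)
Line 6: ['calendar', 'letter'] (min_width=15, slack=4)
Line 7: ['paper'] (min_width=5, slack=14)

Answer: |program  have laser|
|butter   bee  night|
|stone       diamond|
|telescope   quickly|
|fire        message|
|calendar     letter|
|paper              |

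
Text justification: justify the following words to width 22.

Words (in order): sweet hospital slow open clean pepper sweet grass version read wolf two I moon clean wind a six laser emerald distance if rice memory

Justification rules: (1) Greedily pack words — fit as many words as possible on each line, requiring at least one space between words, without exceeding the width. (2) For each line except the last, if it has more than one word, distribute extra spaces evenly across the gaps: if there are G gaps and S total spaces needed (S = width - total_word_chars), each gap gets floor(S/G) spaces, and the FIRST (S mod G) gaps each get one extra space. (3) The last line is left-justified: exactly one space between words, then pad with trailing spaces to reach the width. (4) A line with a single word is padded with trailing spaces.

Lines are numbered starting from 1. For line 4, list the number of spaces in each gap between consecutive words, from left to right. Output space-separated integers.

Answer: 2 2 1 1

Derivation:
Line 1: ['sweet', 'hospital', 'slow'] (min_width=19, slack=3)
Line 2: ['open', 'clean', 'pepper'] (min_width=17, slack=5)
Line 3: ['sweet', 'grass', 'version'] (min_width=19, slack=3)
Line 4: ['read', 'wolf', 'two', 'I', 'moon'] (min_width=20, slack=2)
Line 5: ['clean', 'wind', 'a', 'six', 'laser'] (min_width=22, slack=0)
Line 6: ['emerald', 'distance', 'if'] (min_width=19, slack=3)
Line 7: ['rice', 'memory'] (min_width=11, slack=11)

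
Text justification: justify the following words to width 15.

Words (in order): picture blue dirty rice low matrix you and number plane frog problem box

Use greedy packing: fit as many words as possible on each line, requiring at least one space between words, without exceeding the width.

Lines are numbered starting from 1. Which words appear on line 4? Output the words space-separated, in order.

Answer: number plane

Derivation:
Line 1: ['picture', 'blue'] (min_width=12, slack=3)
Line 2: ['dirty', 'rice', 'low'] (min_width=14, slack=1)
Line 3: ['matrix', 'you', 'and'] (min_width=14, slack=1)
Line 4: ['number', 'plane'] (min_width=12, slack=3)
Line 5: ['frog', 'problem'] (min_width=12, slack=3)
Line 6: ['box'] (min_width=3, slack=12)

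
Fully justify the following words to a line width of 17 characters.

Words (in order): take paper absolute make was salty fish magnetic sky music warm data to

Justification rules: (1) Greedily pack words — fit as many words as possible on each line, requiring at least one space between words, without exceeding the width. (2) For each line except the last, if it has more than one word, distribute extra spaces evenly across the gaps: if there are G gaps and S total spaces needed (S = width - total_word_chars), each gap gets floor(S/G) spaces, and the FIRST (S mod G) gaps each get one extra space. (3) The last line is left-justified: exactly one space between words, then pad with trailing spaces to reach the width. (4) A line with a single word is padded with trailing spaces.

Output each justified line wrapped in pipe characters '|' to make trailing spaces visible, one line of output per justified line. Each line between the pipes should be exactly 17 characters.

Answer: |take        paper|
|absolute make was|
|salty        fish|
|magnetic      sky|
|music  warm  data|
|to               |

Derivation:
Line 1: ['take', 'paper'] (min_width=10, slack=7)
Line 2: ['absolute', 'make', 'was'] (min_width=17, slack=0)
Line 3: ['salty', 'fish'] (min_width=10, slack=7)
Line 4: ['magnetic', 'sky'] (min_width=12, slack=5)
Line 5: ['music', 'warm', 'data'] (min_width=15, slack=2)
Line 6: ['to'] (min_width=2, slack=15)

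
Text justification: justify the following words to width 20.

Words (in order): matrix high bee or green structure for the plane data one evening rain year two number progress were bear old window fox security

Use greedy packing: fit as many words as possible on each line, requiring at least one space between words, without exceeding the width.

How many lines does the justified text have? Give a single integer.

Answer: 7

Derivation:
Line 1: ['matrix', 'high', 'bee', 'or'] (min_width=18, slack=2)
Line 2: ['green', 'structure', 'for'] (min_width=19, slack=1)
Line 3: ['the', 'plane', 'data', 'one'] (min_width=18, slack=2)
Line 4: ['evening', 'rain', 'year'] (min_width=17, slack=3)
Line 5: ['two', 'number', 'progress'] (min_width=19, slack=1)
Line 6: ['were', 'bear', 'old', 'window'] (min_width=20, slack=0)
Line 7: ['fox', 'security'] (min_width=12, slack=8)
Total lines: 7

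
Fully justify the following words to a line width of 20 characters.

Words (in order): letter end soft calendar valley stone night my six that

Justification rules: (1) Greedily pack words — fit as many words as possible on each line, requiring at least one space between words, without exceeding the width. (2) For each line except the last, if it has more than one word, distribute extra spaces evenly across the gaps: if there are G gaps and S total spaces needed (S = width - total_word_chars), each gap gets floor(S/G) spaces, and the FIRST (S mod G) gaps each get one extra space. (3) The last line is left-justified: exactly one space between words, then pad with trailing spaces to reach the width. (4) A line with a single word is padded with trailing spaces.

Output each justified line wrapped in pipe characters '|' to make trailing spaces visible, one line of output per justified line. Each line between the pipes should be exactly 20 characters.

Line 1: ['letter', 'end', 'soft'] (min_width=15, slack=5)
Line 2: ['calendar', 'valley'] (min_width=15, slack=5)
Line 3: ['stone', 'night', 'my', 'six'] (min_width=18, slack=2)
Line 4: ['that'] (min_width=4, slack=16)

Answer: |letter    end   soft|
|calendar      valley|
|stone  night  my six|
|that                |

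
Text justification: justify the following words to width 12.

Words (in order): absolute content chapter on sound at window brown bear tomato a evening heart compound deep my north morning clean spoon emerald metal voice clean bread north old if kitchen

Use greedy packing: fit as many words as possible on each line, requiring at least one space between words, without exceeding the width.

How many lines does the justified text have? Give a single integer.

Answer: 18

Derivation:
Line 1: ['absolute'] (min_width=8, slack=4)
Line 2: ['content'] (min_width=7, slack=5)
Line 3: ['chapter', 'on'] (min_width=10, slack=2)
Line 4: ['sound', 'at'] (min_width=8, slack=4)
Line 5: ['window', 'brown'] (min_width=12, slack=0)
Line 6: ['bear', 'tomato'] (min_width=11, slack=1)
Line 7: ['a', 'evening'] (min_width=9, slack=3)
Line 8: ['heart'] (min_width=5, slack=7)
Line 9: ['compound'] (min_width=8, slack=4)
Line 10: ['deep', 'my'] (min_width=7, slack=5)
Line 11: ['north'] (min_width=5, slack=7)
Line 12: ['morning'] (min_width=7, slack=5)
Line 13: ['clean', 'spoon'] (min_width=11, slack=1)
Line 14: ['emerald'] (min_width=7, slack=5)
Line 15: ['metal', 'voice'] (min_width=11, slack=1)
Line 16: ['clean', 'bread'] (min_width=11, slack=1)
Line 17: ['north', 'old', 'if'] (min_width=12, slack=0)
Line 18: ['kitchen'] (min_width=7, slack=5)
Total lines: 18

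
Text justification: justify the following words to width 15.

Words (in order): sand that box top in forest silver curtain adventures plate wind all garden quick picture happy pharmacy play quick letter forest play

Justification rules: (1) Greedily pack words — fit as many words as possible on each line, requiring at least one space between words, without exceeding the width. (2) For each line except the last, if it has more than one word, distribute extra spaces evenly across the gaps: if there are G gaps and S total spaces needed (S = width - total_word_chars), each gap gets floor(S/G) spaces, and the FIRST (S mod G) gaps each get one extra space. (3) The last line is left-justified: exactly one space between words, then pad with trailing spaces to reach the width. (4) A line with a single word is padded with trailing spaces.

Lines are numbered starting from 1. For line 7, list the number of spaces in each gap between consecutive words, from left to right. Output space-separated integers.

Answer: 3

Derivation:
Line 1: ['sand', 'that', 'box'] (min_width=13, slack=2)
Line 2: ['top', 'in', 'forest'] (min_width=13, slack=2)
Line 3: ['silver', 'curtain'] (min_width=14, slack=1)
Line 4: ['adventures'] (min_width=10, slack=5)
Line 5: ['plate', 'wind', 'all'] (min_width=14, slack=1)
Line 6: ['garden', 'quick'] (min_width=12, slack=3)
Line 7: ['picture', 'happy'] (min_width=13, slack=2)
Line 8: ['pharmacy', 'play'] (min_width=13, slack=2)
Line 9: ['quick', 'letter'] (min_width=12, slack=3)
Line 10: ['forest', 'play'] (min_width=11, slack=4)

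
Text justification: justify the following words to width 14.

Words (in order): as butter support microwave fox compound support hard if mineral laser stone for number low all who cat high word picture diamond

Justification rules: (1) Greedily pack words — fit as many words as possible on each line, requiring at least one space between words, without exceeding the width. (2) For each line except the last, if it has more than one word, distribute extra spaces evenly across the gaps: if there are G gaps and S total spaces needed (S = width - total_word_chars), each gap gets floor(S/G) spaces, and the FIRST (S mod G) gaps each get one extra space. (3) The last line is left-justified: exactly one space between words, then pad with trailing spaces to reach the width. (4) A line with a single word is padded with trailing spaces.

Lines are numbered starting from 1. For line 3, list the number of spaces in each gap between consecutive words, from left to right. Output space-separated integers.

Line 1: ['as', 'butter'] (min_width=9, slack=5)
Line 2: ['support'] (min_width=7, slack=7)
Line 3: ['microwave', 'fox'] (min_width=13, slack=1)
Line 4: ['compound'] (min_width=8, slack=6)
Line 5: ['support', 'hard'] (min_width=12, slack=2)
Line 6: ['if', 'mineral'] (min_width=10, slack=4)
Line 7: ['laser', 'stone'] (min_width=11, slack=3)
Line 8: ['for', 'number', 'low'] (min_width=14, slack=0)
Line 9: ['all', 'who', 'cat'] (min_width=11, slack=3)
Line 10: ['high', 'word'] (min_width=9, slack=5)
Line 11: ['picture'] (min_width=7, slack=7)
Line 12: ['diamond'] (min_width=7, slack=7)

Answer: 2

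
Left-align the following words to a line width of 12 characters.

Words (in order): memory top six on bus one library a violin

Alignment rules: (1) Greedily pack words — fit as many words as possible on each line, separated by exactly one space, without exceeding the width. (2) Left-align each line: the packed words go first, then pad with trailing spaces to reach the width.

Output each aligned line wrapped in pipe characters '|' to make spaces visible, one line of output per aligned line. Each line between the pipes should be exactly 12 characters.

Answer: |memory top  |
|six on bus  |
|one library |
|a violin    |

Derivation:
Line 1: ['memory', 'top'] (min_width=10, slack=2)
Line 2: ['six', 'on', 'bus'] (min_width=10, slack=2)
Line 3: ['one', 'library'] (min_width=11, slack=1)
Line 4: ['a', 'violin'] (min_width=8, slack=4)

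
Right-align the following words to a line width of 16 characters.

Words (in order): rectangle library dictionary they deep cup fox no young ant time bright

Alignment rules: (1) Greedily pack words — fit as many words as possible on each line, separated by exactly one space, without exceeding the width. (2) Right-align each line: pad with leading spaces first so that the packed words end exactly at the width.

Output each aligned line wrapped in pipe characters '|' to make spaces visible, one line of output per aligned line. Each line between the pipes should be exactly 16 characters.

Answer: |       rectangle|
|         library|
| dictionary they|
| deep cup fox no|
|  young ant time|
|          bright|

Derivation:
Line 1: ['rectangle'] (min_width=9, slack=7)
Line 2: ['library'] (min_width=7, slack=9)
Line 3: ['dictionary', 'they'] (min_width=15, slack=1)
Line 4: ['deep', 'cup', 'fox', 'no'] (min_width=15, slack=1)
Line 5: ['young', 'ant', 'time'] (min_width=14, slack=2)
Line 6: ['bright'] (min_width=6, slack=10)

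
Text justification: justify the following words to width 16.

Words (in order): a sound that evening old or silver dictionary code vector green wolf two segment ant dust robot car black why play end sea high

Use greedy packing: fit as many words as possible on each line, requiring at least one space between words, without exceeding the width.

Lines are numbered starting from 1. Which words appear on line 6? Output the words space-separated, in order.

Answer: wolf two segment

Derivation:
Line 1: ['a', 'sound', 'that'] (min_width=12, slack=4)
Line 2: ['evening', 'old', 'or'] (min_width=14, slack=2)
Line 3: ['silver'] (min_width=6, slack=10)
Line 4: ['dictionary', 'code'] (min_width=15, slack=1)
Line 5: ['vector', 'green'] (min_width=12, slack=4)
Line 6: ['wolf', 'two', 'segment'] (min_width=16, slack=0)
Line 7: ['ant', 'dust', 'robot'] (min_width=14, slack=2)
Line 8: ['car', 'black', 'why'] (min_width=13, slack=3)
Line 9: ['play', 'end', 'sea'] (min_width=12, slack=4)
Line 10: ['high'] (min_width=4, slack=12)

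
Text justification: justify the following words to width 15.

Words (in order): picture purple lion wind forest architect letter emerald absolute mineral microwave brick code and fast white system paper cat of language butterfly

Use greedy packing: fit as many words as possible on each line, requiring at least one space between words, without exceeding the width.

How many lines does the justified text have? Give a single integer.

Line 1: ['picture', 'purple'] (min_width=14, slack=1)
Line 2: ['lion', 'wind'] (min_width=9, slack=6)
Line 3: ['forest'] (min_width=6, slack=9)
Line 4: ['architect'] (min_width=9, slack=6)
Line 5: ['letter', 'emerald'] (min_width=14, slack=1)
Line 6: ['absolute'] (min_width=8, slack=7)
Line 7: ['mineral'] (min_width=7, slack=8)
Line 8: ['microwave', 'brick'] (min_width=15, slack=0)
Line 9: ['code', 'and', 'fast'] (min_width=13, slack=2)
Line 10: ['white', 'system'] (min_width=12, slack=3)
Line 11: ['paper', 'cat', 'of'] (min_width=12, slack=3)
Line 12: ['language'] (min_width=8, slack=7)
Line 13: ['butterfly'] (min_width=9, slack=6)
Total lines: 13

Answer: 13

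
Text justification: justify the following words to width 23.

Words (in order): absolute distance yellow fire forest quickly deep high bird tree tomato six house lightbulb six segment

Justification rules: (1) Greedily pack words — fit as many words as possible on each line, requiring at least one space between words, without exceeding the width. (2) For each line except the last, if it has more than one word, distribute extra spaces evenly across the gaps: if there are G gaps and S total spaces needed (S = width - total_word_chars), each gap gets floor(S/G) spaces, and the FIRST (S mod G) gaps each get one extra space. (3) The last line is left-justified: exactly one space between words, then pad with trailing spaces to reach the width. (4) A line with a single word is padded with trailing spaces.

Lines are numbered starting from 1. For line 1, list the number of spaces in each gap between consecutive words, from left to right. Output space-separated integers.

Answer: 7

Derivation:
Line 1: ['absolute', 'distance'] (min_width=17, slack=6)
Line 2: ['yellow', 'fire', 'forest'] (min_width=18, slack=5)
Line 3: ['quickly', 'deep', 'high', 'bird'] (min_width=22, slack=1)
Line 4: ['tree', 'tomato', 'six', 'house'] (min_width=21, slack=2)
Line 5: ['lightbulb', 'six', 'segment'] (min_width=21, slack=2)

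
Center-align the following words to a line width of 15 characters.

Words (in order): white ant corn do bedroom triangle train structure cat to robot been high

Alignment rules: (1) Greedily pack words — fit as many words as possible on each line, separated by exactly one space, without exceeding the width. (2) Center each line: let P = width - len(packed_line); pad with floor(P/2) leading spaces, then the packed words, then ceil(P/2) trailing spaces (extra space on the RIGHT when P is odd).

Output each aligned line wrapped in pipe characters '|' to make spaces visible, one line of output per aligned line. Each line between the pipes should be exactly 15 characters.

Answer: |white ant corn |
|  do bedroom   |
|triangle train |
| structure cat |
| to robot been |
|     high      |

Derivation:
Line 1: ['white', 'ant', 'corn'] (min_width=14, slack=1)
Line 2: ['do', 'bedroom'] (min_width=10, slack=5)
Line 3: ['triangle', 'train'] (min_width=14, slack=1)
Line 4: ['structure', 'cat'] (min_width=13, slack=2)
Line 5: ['to', 'robot', 'been'] (min_width=13, slack=2)
Line 6: ['high'] (min_width=4, slack=11)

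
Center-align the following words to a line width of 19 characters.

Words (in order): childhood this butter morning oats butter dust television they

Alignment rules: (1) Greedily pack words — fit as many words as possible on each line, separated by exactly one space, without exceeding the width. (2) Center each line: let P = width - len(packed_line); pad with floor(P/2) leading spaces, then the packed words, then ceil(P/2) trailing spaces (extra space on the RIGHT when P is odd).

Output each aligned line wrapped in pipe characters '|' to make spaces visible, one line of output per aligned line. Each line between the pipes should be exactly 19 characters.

Line 1: ['childhood', 'this'] (min_width=14, slack=5)
Line 2: ['butter', 'morning', 'oats'] (min_width=19, slack=0)
Line 3: ['butter', 'dust'] (min_width=11, slack=8)
Line 4: ['television', 'they'] (min_width=15, slack=4)

Answer: |  childhood this   |
|butter morning oats|
|    butter dust    |
|  television they  |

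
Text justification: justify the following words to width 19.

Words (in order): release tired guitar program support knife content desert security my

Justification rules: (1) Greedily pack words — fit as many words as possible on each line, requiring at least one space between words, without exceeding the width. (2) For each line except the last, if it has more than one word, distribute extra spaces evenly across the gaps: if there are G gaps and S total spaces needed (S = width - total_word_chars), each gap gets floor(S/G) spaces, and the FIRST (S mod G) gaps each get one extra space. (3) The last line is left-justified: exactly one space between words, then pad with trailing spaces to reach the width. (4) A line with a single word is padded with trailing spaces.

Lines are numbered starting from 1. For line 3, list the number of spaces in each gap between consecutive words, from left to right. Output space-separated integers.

Line 1: ['release', 'tired'] (min_width=13, slack=6)
Line 2: ['guitar', 'program'] (min_width=14, slack=5)
Line 3: ['support', 'knife'] (min_width=13, slack=6)
Line 4: ['content', 'desert'] (min_width=14, slack=5)
Line 5: ['security', 'my'] (min_width=11, slack=8)

Answer: 7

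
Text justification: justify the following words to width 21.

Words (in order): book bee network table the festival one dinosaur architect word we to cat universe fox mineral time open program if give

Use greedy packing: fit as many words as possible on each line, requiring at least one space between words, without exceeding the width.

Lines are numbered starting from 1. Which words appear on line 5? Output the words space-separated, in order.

Answer: cat universe fox

Derivation:
Line 1: ['book', 'bee', 'network'] (min_width=16, slack=5)
Line 2: ['table', 'the', 'festival'] (min_width=18, slack=3)
Line 3: ['one', 'dinosaur'] (min_width=12, slack=9)
Line 4: ['architect', 'word', 'we', 'to'] (min_width=20, slack=1)
Line 5: ['cat', 'universe', 'fox'] (min_width=16, slack=5)
Line 6: ['mineral', 'time', 'open'] (min_width=17, slack=4)
Line 7: ['program', 'if', 'give'] (min_width=15, slack=6)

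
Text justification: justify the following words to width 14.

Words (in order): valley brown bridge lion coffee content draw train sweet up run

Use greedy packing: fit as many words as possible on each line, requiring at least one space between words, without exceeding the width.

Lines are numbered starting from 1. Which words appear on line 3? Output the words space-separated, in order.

Answer: coffee content

Derivation:
Line 1: ['valley', 'brown'] (min_width=12, slack=2)
Line 2: ['bridge', 'lion'] (min_width=11, slack=3)
Line 3: ['coffee', 'content'] (min_width=14, slack=0)
Line 4: ['draw', 'train'] (min_width=10, slack=4)
Line 5: ['sweet', 'up', 'run'] (min_width=12, slack=2)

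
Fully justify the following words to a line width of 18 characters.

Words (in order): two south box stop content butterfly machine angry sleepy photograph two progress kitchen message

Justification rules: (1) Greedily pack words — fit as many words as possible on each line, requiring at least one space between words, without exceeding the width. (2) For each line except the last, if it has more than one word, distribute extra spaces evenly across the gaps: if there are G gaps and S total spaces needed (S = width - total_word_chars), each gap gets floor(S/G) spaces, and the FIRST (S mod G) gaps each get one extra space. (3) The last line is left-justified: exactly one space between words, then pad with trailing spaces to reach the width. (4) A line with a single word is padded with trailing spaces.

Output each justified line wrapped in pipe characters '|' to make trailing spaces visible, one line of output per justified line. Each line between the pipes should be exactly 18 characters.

Line 1: ['two', 'south', 'box', 'stop'] (min_width=18, slack=0)
Line 2: ['content', 'butterfly'] (min_width=17, slack=1)
Line 3: ['machine', 'angry'] (min_width=13, slack=5)
Line 4: ['sleepy', 'photograph'] (min_width=17, slack=1)
Line 5: ['two', 'progress'] (min_width=12, slack=6)
Line 6: ['kitchen', 'message'] (min_width=15, slack=3)

Answer: |two south box stop|
|content  butterfly|
|machine      angry|
|sleepy  photograph|
|two       progress|
|kitchen message   |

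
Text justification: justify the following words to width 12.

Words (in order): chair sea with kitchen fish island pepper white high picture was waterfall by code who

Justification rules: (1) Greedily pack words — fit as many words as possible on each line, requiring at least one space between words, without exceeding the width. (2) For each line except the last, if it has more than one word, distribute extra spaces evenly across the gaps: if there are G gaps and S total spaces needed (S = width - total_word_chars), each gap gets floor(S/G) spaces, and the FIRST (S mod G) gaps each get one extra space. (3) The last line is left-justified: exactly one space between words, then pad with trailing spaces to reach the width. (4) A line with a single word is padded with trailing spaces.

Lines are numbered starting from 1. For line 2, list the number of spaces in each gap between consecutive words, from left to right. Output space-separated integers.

Answer: 1

Derivation:
Line 1: ['chair', 'sea'] (min_width=9, slack=3)
Line 2: ['with', 'kitchen'] (min_width=12, slack=0)
Line 3: ['fish', 'island'] (min_width=11, slack=1)
Line 4: ['pepper', 'white'] (min_width=12, slack=0)
Line 5: ['high', 'picture'] (min_width=12, slack=0)
Line 6: ['was'] (min_width=3, slack=9)
Line 7: ['waterfall', 'by'] (min_width=12, slack=0)
Line 8: ['code', 'who'] (min_width=8, slack=4)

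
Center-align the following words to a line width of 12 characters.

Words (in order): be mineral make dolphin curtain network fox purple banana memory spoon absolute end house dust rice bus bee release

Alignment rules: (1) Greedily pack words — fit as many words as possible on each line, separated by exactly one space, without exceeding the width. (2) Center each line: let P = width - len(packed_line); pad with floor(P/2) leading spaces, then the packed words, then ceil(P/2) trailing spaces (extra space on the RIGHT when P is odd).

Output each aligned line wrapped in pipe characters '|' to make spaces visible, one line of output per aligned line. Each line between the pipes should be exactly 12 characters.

Answer: | be mineral |
|make dolphin|
|  curtain   |
|network fox |
|   purple   |
|   banana   |
|memory spoon|
|absolute end|
| house dust |
|rice bus bee|
|  release   |

Derivation:
Line 1: ['be', 'mineral'] (min_width=10, slack=2)
Line 2: ['make', 'dolphin'] (min_width=12, slack=0)
Line 3: ['curtain'] (min_width=7, slack=5)
Line 4: ['network', 'fox'] (min_width=11, slack=1)
Line 5: ['purple'] (min_width=6, slack=6)
Line 6: ['banana'] (min_width=6, slack=6)
Line 7: ['memory', 'spoon'] (min_width=12, slack=0)
Line 8: ['absolute', 'end'] (min_width=12, slack=0)
Line 9: ['house', 'dust'] (min_width=10, slack=2)
Line 10: ['rice', 'bus', 'bee'] (min_width=12, slack=0)
Line 11: ['release'] (min_width=7, slack=5)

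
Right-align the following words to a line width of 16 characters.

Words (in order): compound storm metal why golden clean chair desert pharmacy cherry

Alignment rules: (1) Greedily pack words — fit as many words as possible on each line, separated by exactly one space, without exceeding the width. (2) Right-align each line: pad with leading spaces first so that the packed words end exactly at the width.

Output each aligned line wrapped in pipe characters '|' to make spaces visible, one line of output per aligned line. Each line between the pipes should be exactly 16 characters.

Answer: |  compound storm|
|metal why golden|
|     clean chair|
| desert pharmacy|
|          cherry|

Derivation:
Line 1: ['compound', 'storm'] (min_width=14, slack=2)
Line 2: ['metal', 'why', 'golden'] (min_width=16, slack=0)
Line 3: ['clean', 'chair'] (min_width=11, slack=5)
Line 4: ['desert', 'pharmacy'] (min_width=15, slack=1)
Line 5: ['cherry'] (min_width=6, slack=10)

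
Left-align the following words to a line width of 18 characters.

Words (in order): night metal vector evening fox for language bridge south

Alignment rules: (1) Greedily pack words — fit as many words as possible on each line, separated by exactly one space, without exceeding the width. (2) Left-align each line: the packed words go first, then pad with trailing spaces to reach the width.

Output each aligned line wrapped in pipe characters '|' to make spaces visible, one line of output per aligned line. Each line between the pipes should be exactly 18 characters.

Line 1: ['night', 'metal', 'vector'] (min_width=18, slack=0)
Line 2: ['evening', 'fox', 'for'] (min_width=15, slack=3)
Line 3: ['language', 'bridge'] (min_width=15, slack=3)
Line 4: ['south'] (min_width=5, slack=13)

Answer: |night metal vector|
|evening fox for   |
|language bridge   |
|south             |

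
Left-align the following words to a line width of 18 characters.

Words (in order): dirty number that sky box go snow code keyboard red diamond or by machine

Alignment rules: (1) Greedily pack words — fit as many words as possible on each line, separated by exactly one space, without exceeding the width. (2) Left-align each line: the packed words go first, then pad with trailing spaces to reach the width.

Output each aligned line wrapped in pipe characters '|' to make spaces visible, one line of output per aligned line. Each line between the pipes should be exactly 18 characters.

Line 1: ['dirty', 'number', 'that'] (min_width=17, slack=1)
Line 2: ['sky', 'box', 'go', 'snow'] (min_width=15, slack=3)
Line 3: ['code', 'keyboard', 'red'] (min_width=17, slack=1)
Line 4: ['diamond', 'or', 'by'] (min_width=13, slack=5)
Line 5: ['machine'] (min_width=7, slack=11)

Answer: |dirty number that |
|sky box go snow   |
|code keyboard red |
|diamond or by     |
|machine           |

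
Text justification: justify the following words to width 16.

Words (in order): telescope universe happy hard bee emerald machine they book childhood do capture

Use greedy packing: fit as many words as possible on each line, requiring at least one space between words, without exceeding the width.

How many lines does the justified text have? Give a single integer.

Answer: 6

Derivation:
Line 1: ['telescope'] (min_width=9, slack=7)
Line 2: ['universe', 'happy'] (min_width=14, slack=2)
Line 3: ['hard', 'bee', 'emerald'] (min_width=16, slack=0)
Line 4: ['machine', 'they'] (min_width=12, slack=4)
Line 5: ['book', 'childhood'] (min_width=14, slack=2)
Line 6: ['do', 'capture'] (min_width=10, slack=6)
Total lines: 6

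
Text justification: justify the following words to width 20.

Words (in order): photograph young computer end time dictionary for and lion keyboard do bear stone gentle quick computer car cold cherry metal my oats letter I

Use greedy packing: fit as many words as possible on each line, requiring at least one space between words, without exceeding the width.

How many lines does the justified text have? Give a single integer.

Answer: 8

Derivation:
Line 1: ['photograph', 'young'] (min_width=16, slack=4)
Line 2: ['computer', 'end', 'time'] (min_width=17, slack=3)
Line 3: ['dictionary', 'for', 'and'] (min_width=18, slack=2)
Line 4: ['lion', 'keyboard', 'do'] (min_width=16, slack=4)
Line 5: ['bear', 'stone', 'gentle'] (min_width=17, slack=3)
Line 6: ['quick', 'computer', 'car'] (min_width=18, slack=2)
Line 7: ['cold', 'cherry', 'metal', 'my'] (min_width=20, slack=0)
Line 8: ['oats', 'letter', 'I'] (min_width=13, slack=7)
Total lines: 8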